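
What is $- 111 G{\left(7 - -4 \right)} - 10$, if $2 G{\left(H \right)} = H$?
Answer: $- \frac{1241}{2} \approx -620.5$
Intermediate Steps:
$G{\left(H \right)} = \frac{H}{2}$
$- 111 G{\left(7 - -4 \right)} - 10 = - 111 \frac{7 - -4}{2} - 10 = - 111 \frac{7 + 4}{2} - 10 = - 111 \cdot \frac{1}{2} \cdot 11 - 10 = \left(-111\right) \frac{11}{2} - 10 = - \frac{1221}{2} - 10 = - \frac{1241}{2}$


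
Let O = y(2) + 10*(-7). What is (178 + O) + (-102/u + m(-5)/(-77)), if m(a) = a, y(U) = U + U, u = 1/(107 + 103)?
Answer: -1640711/77 ≈ -21308.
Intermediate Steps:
u = 1/210 ≈ 0.0047619
y(U) = 2*U
O = -66 (O = 2*2 + 10*(-7) = 4 - 70 = -66)
(178 + O) + (-102/u + m(-5)/(-77)) = (178 - 66) + (-102/1/210 - 5/(-77)) = 112 + (-102*210 - 5*(-1/77)) = 112 + (-21420 + 5/77) = 112 - 1649335/77 = -1640711/77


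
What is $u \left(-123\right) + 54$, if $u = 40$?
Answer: $-4866$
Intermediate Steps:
$u \left(-123\right) + 54 = 40 \left(-123\right) + 54 = -4920 + 54 = -4866$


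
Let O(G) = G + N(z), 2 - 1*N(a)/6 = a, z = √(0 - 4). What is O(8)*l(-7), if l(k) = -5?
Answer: -100 + 60*I ≈ -100.0 + 60.0*I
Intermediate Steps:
z = 2*I (z = √(-4) = 2*I ≈ 2.0*I)
N(a) = 12 - 6*a
O(G) = 12 + G - 12*I (O(G) = G + (12 - 12*I) = 12 + G - 12*I)
O(8)*l(-7) = (12 + 8 - 12*I)*(-5) = (20 - 12*I)*(-5) = -100 + 60*I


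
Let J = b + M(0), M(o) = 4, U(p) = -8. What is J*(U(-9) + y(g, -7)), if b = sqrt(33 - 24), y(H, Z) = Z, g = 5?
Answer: -105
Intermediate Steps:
b = 3 (b = sqrt(9) = 3)
J = 7 (J = 3 + 4 = 7)
J*(U(-9) + y(g, -7)) = 7*(-8 - 7) = 7*(-15) = -105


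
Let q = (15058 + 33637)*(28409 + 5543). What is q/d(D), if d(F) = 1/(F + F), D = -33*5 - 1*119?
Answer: -939070219520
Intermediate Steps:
D = -284 (D = -165 - 119 = -284)
d(F) = 1/(2*F)
q = 1653292640 (q = 48695*33952 = 1653292640)
q/d(D) = 1653292640/(((½)/(-284))) = 1653292640/(((½)*(-1/284))) = 1653292640/(-1/568) = 1653292640*(-568) = -939070219520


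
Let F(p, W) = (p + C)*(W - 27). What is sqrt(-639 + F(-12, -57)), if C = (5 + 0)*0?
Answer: 3*sqrt(41) ≈ 19.209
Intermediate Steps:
C = 0 (C = 5*0 = 0)
F(p, W) = p*(-27 + W) (F(p, W) = (p + 0)*(W - 27) = p*(-27 + W))
sqrt(-639 + F(-12, -57)) = sqrt(-639 - 12*(-27 - 57)) = sqrt(-639 - 12*(-84)) = sqrt(-639 + 1008) = sqrt(369) = 3*sqrt(41)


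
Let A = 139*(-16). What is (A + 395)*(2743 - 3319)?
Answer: 1053504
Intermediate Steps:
A = -2224
(A + 395)*(2743 - 3319) = (-2224 + 395)*(2743 - 3319) = -1829*(-576) = 1053504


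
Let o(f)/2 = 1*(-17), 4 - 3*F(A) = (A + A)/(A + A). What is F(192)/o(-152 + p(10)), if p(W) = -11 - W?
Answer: -1/34 ≈ -0.029412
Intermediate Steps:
F(A) = 1 (F(A) = 4/3 - (A + A)/(3*(A + A)) = 4/3 - 2*A/(3*(2*A)) = 4/3 - 2*A*1/(2*A)/3 = 4/3 - 1/3*1 = 4/3 - 1/3 = 1)
o(f) = -34 (o(f) = 2*(1*(-17)) = 2*(-17) = -34)
F(192)/o(-152 + p(10)) = 1/(-34) = 1*(-1/34) = -1/34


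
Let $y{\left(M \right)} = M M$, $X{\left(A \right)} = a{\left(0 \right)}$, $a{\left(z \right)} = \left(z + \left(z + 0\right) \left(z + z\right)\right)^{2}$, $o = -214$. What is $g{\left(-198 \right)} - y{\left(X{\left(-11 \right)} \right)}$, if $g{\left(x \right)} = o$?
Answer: $-214$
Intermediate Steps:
$g{\left(x \right)} = -214$
$a{\left(z \right)} = \left(z + 2 z^{2}\right)^{2}$ ($a{\left(z \right)} = \left(z + z 2 z\right)^{2} = \left(z + 2 z^{2}\right)^{2}$)
$X{\left(A \right)} = 0$ ($X{\left(A \right)} = 0^{2} \left(1 + 2 \cdot 0\right)^{2} = 0 \left(1 + 0\right)^{2} = 0 \cdot 1^{2} = 0 \cdot 1 = 0$)
$y{\left(M \right)} = M^{2}$
$g{\left(-198 \right)} - y{\left(X{\left(-11 \right)} \right)} = -214 - 0^{2} = -214 - 0 = -214 + 0 = -214$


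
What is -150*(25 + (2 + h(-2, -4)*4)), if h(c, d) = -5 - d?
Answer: -3450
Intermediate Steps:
-150*(25 + (2 + h(-2, -4)*4)) = -150*(25 + (2 + (-5 - 1*(-4))*4)) = -150*(25 + (2 + (-5 + 4)*4)) = -150*(25 + (2 - 1*4)) = -150*(25 + (2 - 4)) = -150*(25 - 2) = -150*23 = -3450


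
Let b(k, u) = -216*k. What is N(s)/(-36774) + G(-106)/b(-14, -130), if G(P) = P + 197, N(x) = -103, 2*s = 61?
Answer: 9677/294192 ≈ 0.032893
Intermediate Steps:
s = 61/2 (s = (½)*61 = 61/2 ≈ 30.500)
G(P) = 197 + P
N(s)/(-36774) + G(-106)/b(-14, -130) = -103/(-36774) + (197 - 106)/((-216*(-14))) = -103*(-1/36774) + 91/3024 = 103/36774 + 91*(1/3024) = 103/36774 + 13/432 = 9677/294192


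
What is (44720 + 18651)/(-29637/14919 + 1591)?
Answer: 315143983/7902164 ≈ 39.881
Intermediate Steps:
(44720 + 18651)/(-29637/14919 + 1591) = 63371/(-29637*1/14919 + 1591) = 63371/(-9879/4973 + 1591) = 63371/(7902164/4973) = 63371*(4973/7902164) = 315143983/7902164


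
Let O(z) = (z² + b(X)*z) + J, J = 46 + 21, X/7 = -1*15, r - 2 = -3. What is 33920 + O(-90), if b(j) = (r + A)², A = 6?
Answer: 39837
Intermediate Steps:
r = -1 (r = 2 - 3 = -1)
X = -105 (X = 7*(-1*15) = 7*(-15) = -105)
b(j) = 25 (b(j) = (-1 + 6)² = 5² = 25)
J = 67
O(z) = 67 + z² + 25*z (O(z) = (z² + 25*z) + 67 = 67 + z² + 25*z)
33920 + O(-90) = 33920 + (67 + (-90)² + 25*(-90)) = 33920 + (67 + 8100 - 2250) = 33920 + 5917 = 39837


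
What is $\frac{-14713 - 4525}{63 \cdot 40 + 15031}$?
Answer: $- \frac{19238}{17551} \approx -1.0961$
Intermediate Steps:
$\frac{-14713 - 4525}{63 \cdot 40 + 15031} = - \frac{19238}{2520 + 15031} = - \frac{19238}{17551}$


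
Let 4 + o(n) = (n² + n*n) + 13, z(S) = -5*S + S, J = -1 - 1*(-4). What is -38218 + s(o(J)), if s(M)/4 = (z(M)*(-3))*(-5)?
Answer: -44698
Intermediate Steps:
J = 3 (J = -1 + 4 = 3)
z(S) = -4*S
o(n) = 9 + 2*n² (o(n) = -4 + ((n² + n*n) + 13) = -4 + ((n² + n²) + 13) = -4 + (2*n² + 13) = -4 + (13 + 2*n²) = 9 + 2*n²)
s(M) = -240*M (s(M) = 4*((-4*M*(-3))*(-5)) = 4*((12*M)*(-5)) = 4*(-60*M) = -240*M)
-38218 + s(o(J)) = -38218 - 240*(9 + 2*3²) = -38218 - 240*(9 + 2*9) = -38218 - 240*(9 + 18) = -38218 - 240*27 = -38218 - 6480 = -44698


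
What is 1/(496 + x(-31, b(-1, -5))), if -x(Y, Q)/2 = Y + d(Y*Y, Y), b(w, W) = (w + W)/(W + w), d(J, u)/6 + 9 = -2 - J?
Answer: 1/12222 ≈ 8.1820e-5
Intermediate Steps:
d(J, u) = -66 - 6*J (d(J, u) = -54 + 6*(-2 - J) = -54 + (-12 - 6*J) = -66 - 6*J)
b(w, W) = 1 (b(w, W) = (W + w)/(W + w) = 1)
x(Y, Q) = 132 - 2*Y + 12*Y**2 (x(Y, Q) = -2*(Y + (-66 - 6*Y*Y)) = -2*(Y + (-66 - 6*Y**2)) = -2*(-66 + Y - 6*Y**2) = 132 - 2*Y + 12*Y**2)
1/(496 + x(-31, b(-1, -5))) = 1/(496 + (132 - 2*(-31) + 12*(-31)**2)) = 1/(496 + (132 + 62 + 12*961)) = 1/(496 + (132 + 62 + 11532)) = 1/(496 + 11726) = 1/12222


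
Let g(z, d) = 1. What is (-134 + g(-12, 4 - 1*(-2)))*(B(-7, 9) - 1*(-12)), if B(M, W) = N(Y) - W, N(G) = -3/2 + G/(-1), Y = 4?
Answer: 665/2 ≈ 332.50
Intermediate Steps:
N(G) = -3/2 - G (N(G) = -3*½ + G*(-1) = -3/2 - G)
B(M, W) = -11/2 - W (B(M, W) = (-3/2 - 1*4) - W = (-3/2 - 4) - W = -11/2 - W)
(-134 + g(-12, 4 - 1*(-2)))*(B(-7, 9) - 1*(-12)) = (-134 + 1)*((-11/2 - 1*9) - 1*(-12)) = -133*((-11/2 - 9) + 12) = -133*(-29/2 + 12) = -133*(-5/2) = 665/2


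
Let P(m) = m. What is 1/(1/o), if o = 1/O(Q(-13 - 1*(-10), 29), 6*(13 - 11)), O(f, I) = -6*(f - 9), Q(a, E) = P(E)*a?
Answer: 1/576 ≈ 0.0017361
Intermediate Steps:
Q(a, E) = E*a
O(f, I) = 54 - 6*f (O(f, I) = -6*(-9 + f) = 54 - 6*f)
o = 1/576 (o = 1/(54 - 174*(-13 - 1*(-10))) = 1/(54 - 174*(-13 + 10)) = 1/(54 - 174*(-3)) = 1/(54 - 6*(-87)) = 1/(54 + 522) = 1/576 ≈ 0.0017361)
1/(1/o) = 1/(1/(1/576)) = 1/576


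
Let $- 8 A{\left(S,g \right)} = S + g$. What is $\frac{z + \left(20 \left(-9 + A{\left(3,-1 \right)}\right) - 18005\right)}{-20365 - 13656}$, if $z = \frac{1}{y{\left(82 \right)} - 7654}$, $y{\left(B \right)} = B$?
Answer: $\frac{137734681}{257607012} \approx 0.53467$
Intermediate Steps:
$A{\left(S,g \right)} = - \frac{S}{8} - \frac{g}{8}$ ($A{\left(S,g \right)} = - \frac{S + g}{8} = - \frac{S}{8} - \frac{g}{8}$)
$z = - \frac{1}{7572}$ ($z = \frac{1}{82 - 7654} = \frac{1}{-7572} = - \frac{1}{7572} \approx -0.00013207$)
$\frac{z + \left(20 \left(-9 + A{\left(3,-1 \right)}\right) - 18005\right)}{-20365 - 13656} = \frac{- \frac{1}{7572} - \left(18005 - 20 \left(-9 - \frac{1}{4}\right)\right)}{-20365 - 13656} = \frac{- \frac{1}{7572} - \left(18005 - 20 \left(-9 + \left(- \frac{3}{8} + \frac{1}{8}\right)\right)\right)}{-34021} = \left(- \frac{1}{7572} - \left(18005 - 20 \left(-9 - \frac{1}{4}\right)\right)\right) \left(- \frac{1}{34021}\right) = \left(- \frac{1}{7572} + \left(20 \left(- \frac{37}{4}\right) - 18005\right)\right) \left(- \frac{1}{34021}\right) = \left(- \frac{1}{7572} - 18190\right) \left(- \frac{1}{34021}\right) = \left(- \frac{137734681}{7572}\right) \left(- \frac{1}{34021}\right) = \frac{137734681}{257607012}$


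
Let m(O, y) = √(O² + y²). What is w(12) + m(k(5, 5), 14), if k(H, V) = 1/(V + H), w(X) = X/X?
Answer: 1 + √19601/10 ≈ 15.000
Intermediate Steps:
w(X) = 1
k(H, V) = 1/(H + V)
w(12) + m(k(5, 5), 14) = 1 + √((1/(5 + 5))² + 14²) = 1 + √((1/10)² + 196) = 1 + √((⅒)² + 196) = 1 + √(1/100 + 196) = 1 + √(19601/100) = 1 + √19601/10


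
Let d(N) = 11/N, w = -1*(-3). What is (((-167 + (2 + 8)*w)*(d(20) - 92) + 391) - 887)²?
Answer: 57913866409/400 ≈ 1.4478e+8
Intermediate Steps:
w = 3
(((-167 + (2 + 8)*w)*(d(20) - 92) + 391) - 887)² = (((-167 + (2 + 8)*3)*(11/20 - 92) + 391) - 887)² = (((-167 + 10*3)*(11*(1/20) - 92) + 391) - 887)² = (((-167 + 30)*(11/20 - 92) + 391) - 887)² = ((-137*(-1829/20) + 391) - 887)² = ((250573/20 + 391) - 887)² = (258393/20 - 887)² = (240653/20)² = 57913866409/400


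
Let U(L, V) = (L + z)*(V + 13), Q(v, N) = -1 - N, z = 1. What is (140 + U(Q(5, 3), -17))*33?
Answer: 5016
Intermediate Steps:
U(L, V) = (1 + L)*(13 + V) (U(L, V) = (L + 1)*(V + 13) = (1 + L)*(13 + V))
(140 + U(Q(5, 3), -17))*33 = (140 + (13 - 17 + 13*(-1 - 1*3) + (-1 - 1*3)*(-17)))*33 = (140 + (13 - 17 + 13*(-1 - 3) + (-1 - 3)*(-17)))*33 = (140 + (13 - 17 + 13*(-4) - 4*(-17)))*33 = (140 + (13 - 17 - 52 + 68))*33 = (140 + 12)*33 = 152*33 = 5016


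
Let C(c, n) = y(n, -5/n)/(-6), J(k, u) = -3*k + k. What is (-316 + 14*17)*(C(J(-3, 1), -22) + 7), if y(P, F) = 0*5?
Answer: -546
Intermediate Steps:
J(k, u) = -2*k
y(P, F) = 0
C(c, n) = 0 (C(c, n) = 0/(-6) = 0*(-⅙) = 0)
(-316 + 14*17)*(C(J(-3, 1), -22) + 7) = (-316 + 14*17)*(0 + 7) = (-316 + 238)*7 = -78*7 = -546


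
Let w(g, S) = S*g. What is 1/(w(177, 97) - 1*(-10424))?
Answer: 1/27593 ≈ 3.6241e-5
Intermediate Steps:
1/(w(177, 97) - 1*(-10424)) = 1/(97*177 - 1*(-10424)) = 1/(17169 + 10424) = 1/27593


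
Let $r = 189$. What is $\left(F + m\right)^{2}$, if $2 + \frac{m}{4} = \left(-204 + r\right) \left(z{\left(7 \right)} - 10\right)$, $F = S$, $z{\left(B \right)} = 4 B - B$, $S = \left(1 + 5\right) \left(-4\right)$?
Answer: $478864$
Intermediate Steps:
$S = -24$ ($S = 6 \left(-4\right) = -24$)
$z{\left(B \right)} = 3 B$
$F = -24$
$m = -668$ ($m = -8 + 4 \left(-204 + 189\right) \left(3 \cdot 7 - 10\right) = -8 + 4 \left(- 15 \left(21 - 10\right)\right) = -8 + 4 \left(\left(-15\right) 11\right) = -8 + 4 \left(-165\right) = -8 - 660 = -668$)
$\left(F + m\right)^{2} = \left(-24 - 668\right)^{2} = \left(-692\right)^{2} = 478864$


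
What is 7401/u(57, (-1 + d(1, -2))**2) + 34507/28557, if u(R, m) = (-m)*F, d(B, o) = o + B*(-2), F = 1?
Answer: -210487682/713925 ≈ -294.83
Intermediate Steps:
d(B, o) = o - 2*B
u(R, m) = -m (u(R, m) = -m*1 = -m)
7401/u(57, (-1 + d(1, -2))**2) + 34507/28557 = 7401/((-(-1 + (-2 - 2*1))**2)) + 34507/28557 = 7401/((-(-1 + (-2 - 2))**2)) + 34507*(1/28557) = 7401/((-(-1 - 4)**2)) + 34507/28557 = 7401/((-1*(-5)**2)) + 34507/28557 = 7401/((-1*25)) + 34507/28557 = 7401/(-25) + 34507/28557 = 7401*(-1/25) + 34507/28557 = -7401/25 + 34507/28557 = -210487682/713925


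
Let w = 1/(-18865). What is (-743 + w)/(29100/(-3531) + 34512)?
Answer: -374946618/17411933665 ≈ -0.021534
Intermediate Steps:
w = -1/18865 ≈ -5.3008e-5
(-743 + w)/(29100/(-3531) + 34512) = (-743 - 1/18865)/(29100/(-3531) + 34512) = -14016696/(18865*(29100*(-1/3531) + 34512)) = -14016696/(18865*(-9700/1177 + 34512)) = -14016696/(18865*40610924/1177) = -14016696/18865*1177/40610924 = -374946618/17411933665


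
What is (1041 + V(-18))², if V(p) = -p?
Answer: 1121481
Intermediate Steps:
(1041 + V(-18))² = (1041 - 1*(-18))² = (1041 + 18)² = 1059² = 1121481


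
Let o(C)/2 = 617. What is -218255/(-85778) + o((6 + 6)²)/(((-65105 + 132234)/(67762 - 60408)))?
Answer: 793072522303/5758191362 ≈ 137.73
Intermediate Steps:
o(C) = 1234 (o(C) = 2*617 = 1234)
-218255/(-85778) + o((6 + 6)²)/(((-65105 + 132234)/(67762 - 60408))) = -218255/(-85778) + 1234/(((-65105 + 132234)/(67762 - 60408))) = -218255*(-1/85778) + 1234/((67129/7354)) = 218255/85778 + 1234/((67129*(1/7354))) = 218255/85778 + 1234/(67129/7354) = 218255/85778 + 1234*(7354/67129) = 218255/85778 + 9074836/67129 = 793072522303/5758191362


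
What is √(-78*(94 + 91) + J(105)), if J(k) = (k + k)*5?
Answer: 2*I*√3345 ≈ 115.67*I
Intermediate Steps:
J(k) = 10*k (J(k) = (2*k)*5 = 10*k)
√(-78*(94 + 91) + J(105)) = √(-78*(94 + 91) + 10*105) = √(-78*185 + 1050) = √(-14430 + 1050) = √(-13380) = 2*I*√3345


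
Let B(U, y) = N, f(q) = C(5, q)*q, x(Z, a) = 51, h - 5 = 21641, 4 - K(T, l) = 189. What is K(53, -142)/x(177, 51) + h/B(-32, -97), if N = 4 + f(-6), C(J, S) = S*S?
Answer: -571583/5406 ≈ -105.73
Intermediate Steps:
K(T, l) = -185 (K(T, l) = 4 - 1*189 = 4 - 189 = -185)
C(J, S) = S²
h = 21646 (h = 5 + 21641 = 21646)
f(q) = q³ (f(q) = q²*q = q³)
N = -212 (N = 4 + (-6)³ = 4 - 216 = -212)
B(U, y) = -212
K(53, -142)/x(177, 51) + h/B(-32, -97) = -185/51 + 21646/(-212) = -185*1/51 + 21646*(-1/212) = -185/51 - 10823/106 = -571583/5406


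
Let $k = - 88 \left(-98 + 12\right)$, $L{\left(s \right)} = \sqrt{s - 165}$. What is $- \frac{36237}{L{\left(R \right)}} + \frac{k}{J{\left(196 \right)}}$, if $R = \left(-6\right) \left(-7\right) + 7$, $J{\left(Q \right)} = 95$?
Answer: $\frac{7568}{95} + \frac{36237 i \sqrt{29}}{58} \approx 79.663 + 3364.5 i$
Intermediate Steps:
$R = 49$ ($R = 42 + 7 = 49$)
$L{\left(s \right)} = \sqrt{-165 + s}$
$k = 7568$ ($k = \left(-88\right) \left(-86\right) = 7568$)
$- \frac{36237}{L{\left(R \right)}} + \frac{k}{J{\left(196 \right)}} = - \frac{36237}{\sqrt{-165 + 49}} + \frac{7568}{95} = - \frac{36237}{\sqrt{-116}} + 7568 \cdot \frac{1}{95} = - \frac{36237}{2 i \sqrt{29}} + \frac{7568}{95} = - 36237 \left(- \frac{i \sqrt{29}}{58}\right) + \frac{7568}{95} = \frac{36237 i \sqrt{29}}{58} + \frac{7568}{95} = \frac{7568}{95} + \frac{36237 i \sqrt{29}}{58}$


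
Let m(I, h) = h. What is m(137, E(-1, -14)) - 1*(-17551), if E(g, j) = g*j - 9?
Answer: 17556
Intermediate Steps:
E(g, j) = -9 + g*j
m(137, E(-1, -14)) - 1*(-17551) = (-9 - 1*(-14)) - 1*(-17551) = (-9 + 14) + 17551 = 5 + 17551 = 17556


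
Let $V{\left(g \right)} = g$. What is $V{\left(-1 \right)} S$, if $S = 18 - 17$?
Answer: $-1$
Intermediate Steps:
$S = 1$
$V{\left(-1 \right)} S = \left(-1\right) 1 = -1$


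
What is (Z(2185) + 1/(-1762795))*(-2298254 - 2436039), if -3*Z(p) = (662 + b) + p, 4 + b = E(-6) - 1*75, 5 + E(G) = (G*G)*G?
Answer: 7085404241300108/1762795 ≈ 4.0194e+9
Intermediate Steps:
E(G) = -5 + G**3 (E(G) = -5 + (G*G)*G = -5 + G**2*G = -5 + G**3)
b = -300 (b = -4 + ((-5 + (-6)**3) - 1*75) = -4 + ((-5 - 216) - 75) = -4 + (-221 - 75) = -4 - 296 = -300)
Z(p) = -362/3 - p/3 (Z(p) = -((662 - 300) + p)/3 = -(362 + p)/3 = -362/3 - p/3)
(Z(2185) + 1/(-1762795))*(-2298254 - 2436039) = ((-362/3 - 1/3*2185) + 1/(-1762795))*(-2298254 - 2436039) = ((-362/3 - 2185/3) - 1/1762795)*(-4734293) = (-849 - 1/1762795)*(-4734293) = -1496612956/1762795*(-4734293) = 7085404241300108/1762795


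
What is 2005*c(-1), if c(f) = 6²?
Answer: 72180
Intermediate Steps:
c(f) = 36
2005*c(-1) = 2005*36 = 72180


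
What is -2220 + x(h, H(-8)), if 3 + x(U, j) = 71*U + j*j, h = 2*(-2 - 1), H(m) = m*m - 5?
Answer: 832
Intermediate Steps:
H(m) = -5 + m² (H(m) = m² - 5 = -5 + m²)
h = -6 (h = 2*(-3) = -6)
x(U, j) = -3 + j² + 71*U (x(U, j) = -3 + (71*U + j*j) = -3 + (71*U + j²) = -3 + (j² + 71*U) = -3 + j² + 71*U)
-2220 + x(h, H(-8)) = -2220 + (-3 + (-5 + (-8)²)² + 71*(-6)) = -2220 + (-3 + (-5 + 64)² - 426) = -2220 + (-3 + 59² - 426) = -2220 + (-3 + 3481 - 426) = -2220 + 3052 = 832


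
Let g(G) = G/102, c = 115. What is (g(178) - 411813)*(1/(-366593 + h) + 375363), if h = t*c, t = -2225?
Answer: -2453617631049633121/15872934 ≈ -1.5458e+11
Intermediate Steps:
h = -255875 (h = -2225*115 = -255875)
g(G) = G/102 (g(G) = G*(1/102) = G/102)
(g(178) - 411813)*(1/(-366593 + h) + 375363) = ((1/102)*178 - 411813)*(1/(-366593 - 255875) + 375363) = (89/51 - 411813)*(1/(-622468) + 375363) = -21002374*(-1/622468 + 375363)/51 = -21002374/51*233651455883/622468 = -2453617631049633121/15872934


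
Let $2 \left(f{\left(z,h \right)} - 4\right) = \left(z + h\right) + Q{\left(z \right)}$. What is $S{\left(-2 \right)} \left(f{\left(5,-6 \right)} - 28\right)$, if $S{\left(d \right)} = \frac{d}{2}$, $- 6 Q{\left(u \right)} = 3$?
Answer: $\frac{99}{4} \approx 24.75$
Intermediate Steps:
$Q{\left(u \right)} = - \frac{1}{2}$ ($Q{\left(u \right)} = \left(- \frac{1}{6}\right) 3 = - \frac{1}{2}$)
$S{\left(d \right)} = \frac{d}{2}$ ($S{\left(d \right)} = d \frac{1}{2} = \frac{d}{2}$)
$f{\left(z,h \right)} = \frac{15}{4} + \frac{h}{2} + \frac{z}{2}$ ($f{\left(z,h \right)} = 4 + \frac{\left(z + h\right) - \frac{1}{2}}{2} = 4 + \frac{\left(h + z\right) - \frac{1}{2}}{2} = 4 + \frac{- \frac{1}{2} + h + z}{2} = 4 + \left(- \frac{1}{4} + \frac{h}{2} + \frac{z}{2}\right) = \frac{15}{4} + \frac{h}{2} + \frac{z}{2}$)
$S{\left(-2 \right)} \left(f{\left(5,-6 \right)} - 28\right) = \frac{1}{2} \left(-2\right) \left(\left(\frac{15}{4} + \frac{1}{2} \left(-6\right) + \frac{1}{2} \cdot 5\right) - 28\right) = - (\left(\frac{15}{4} - 3 + \frac{5}{2}\right) - 28) = - (\frac{13}{4} - 28) = \left(-1\right) \left(- \frac{99}{4}\right) = \frac{99}{4}$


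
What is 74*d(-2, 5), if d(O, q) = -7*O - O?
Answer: 1184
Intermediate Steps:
d(O, q) = -8*O
74*d(-2, 5) = 74*(-8*(-2)) = 74*16 = 1184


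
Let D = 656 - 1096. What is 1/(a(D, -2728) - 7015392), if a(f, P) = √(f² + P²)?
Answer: -219231/1537991164940 - 11*√986/6151964659760 ≈ -1.4260e-7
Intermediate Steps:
D = -440
a(f, P) = √(P² + f²)
1/(a(D, -2728) - 7015392) = 1/(√((-2728)² + (-440)²) - 7015392) = 1/(√(7441984 + 193600) - 7015392) = 1/(√7635584 - 7015392) = 1/(88*√986 - 7015392) = 1/(-7015392 + 88*√986)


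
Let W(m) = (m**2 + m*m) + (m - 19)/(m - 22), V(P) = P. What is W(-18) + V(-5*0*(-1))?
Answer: 25957/40 ≈ 648.92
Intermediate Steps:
W(m) = 2*m**2 + (-19 + m)/(-22 + m) (W(m) = (m**2 + m**2) + (-19 + m)/(-22 + m) = 2*m**2 + (-19 + m)/(-22 + m))
W(-18) + V(-5*0*(-1)) = (-19 - 18 - 44*(-18)**2 + 2*(-18)**3)/(-22 - 18) - 5*0*(-1) = (-19 - 18 - 44*324 + 2*(-5832))/(-40) + 0*(-1) = -(-19 - 18 - 14256 - 11664)/40 + 0 = -1/40*(-25957) + 0 = 25957/40 + 0 = 25957/40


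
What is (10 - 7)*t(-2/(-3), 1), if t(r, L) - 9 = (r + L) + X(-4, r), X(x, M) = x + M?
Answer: 22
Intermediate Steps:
X(x, M) = M + x
t(r, L) = 5 + L + 2*r (t(r, L) = 9 + ((r + L) + (r - 4)) = 9 + ((L + r) + (-4 + r)) = 9 + (-4 + L + 2*r) = 5 + L + 2*r)
(10 - 7)*t(-2/(-3), 1) = (10 - 7)*(5 + 1 + 2*(-2/(-3))) = 3*(5 + 1 + 2*(-2*(-1/3))) = 3*(5 + 1 + 2*(2/3)) = 3*(5 + 1 + 4/3) = 3*(22/3) = 22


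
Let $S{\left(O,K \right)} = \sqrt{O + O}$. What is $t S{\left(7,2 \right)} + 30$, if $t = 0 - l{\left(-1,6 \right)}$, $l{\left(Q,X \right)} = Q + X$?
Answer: $30 - 5 \sqrt{14} \approx 11.292$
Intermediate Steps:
$S{\left(O,K \right)} = \sqrt{2} \sqrt{O}$ ($S{\left(O,K \right)} = \sqrt{2 O} = \sqrt{2} \sqrt{O}$)
$t = -5$ ($t = 0 - \left(-1 + 6\right) = 0 - 5 = -5$)
$t S{\left(7,2 \right)} + 30 = - 5 \sqrt{2} \sqrt{7} + 30 = - 5 \sqrt{14} + 30 = 30 - 5 \sqrt{14}$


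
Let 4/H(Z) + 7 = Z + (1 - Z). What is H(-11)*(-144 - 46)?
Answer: 380/3 ≈ 126.67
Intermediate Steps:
H(Z) = -⅔ (H(Z) = 4/(-7 + (Z + (1 - Z))) = 4/(-7 + 1) = 4/(-6) = 4*(-⅙) = -⅔)
H(-11)*(-144 - 46) = -2*(-144 - 46)/3 = -⅔*(-190) = 380/3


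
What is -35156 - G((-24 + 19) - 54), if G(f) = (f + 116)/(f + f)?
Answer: -4148351/118 ≈ -35156.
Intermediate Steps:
G(f) = (116 + f)/(2*f) (G(f) = (116 + f)/((2*f)) = (116 + f)*(1/(2*f)) = (116 + f)/(2*f))
-35156 - G((-24 + 19) - 54) = -35156 - (116 + ((-24 + 19) - 54))/(2*((-24 + 19) - 54)) = -35156 - (116 + (-5 - 54))/(2*(-5 - 54)) = -35156 - (116 - 59)/(2*(-59)) = -35156 - (-1)*57/(2*59) = -35156 - 1*(-57/118) = -35156 + 57/118 = -4148351/118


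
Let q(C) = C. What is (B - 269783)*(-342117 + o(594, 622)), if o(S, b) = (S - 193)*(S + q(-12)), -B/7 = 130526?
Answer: 128684066775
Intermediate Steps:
B = -913682 (B = -7*130526 = -913682)
o(S, b) = (-193 + S)*(-12 + S) (o(S, b) = (S - 193)*(S - 12) = (-193 + S)*(-12 + S))
(B - 269783)*(-342117 + o(594, 622)) = (-913682 - 269783)*(-342117 + (2316 + 594**2 - 205*594)) = -1183465*(-342117 + (2316 + 352836 - 121770)) = -1183465*(-342117 + 233382) = -1183465*(-108735) = 128684066775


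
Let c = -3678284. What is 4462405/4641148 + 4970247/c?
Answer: -831707376317/2133932553754 ≈ -0.38975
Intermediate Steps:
4462405/4641148 + 4970247/c = 4462405/4641148 + 4970247/(-3678284) = 4462405*(1/4641148) + 4970247*(-1/3678284) = 4462405/4641148 - 4970247/3678284 = -831707376317/2133932553754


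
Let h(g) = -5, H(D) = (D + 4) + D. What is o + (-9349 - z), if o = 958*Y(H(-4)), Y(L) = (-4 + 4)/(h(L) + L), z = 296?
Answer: -9645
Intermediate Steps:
H(D) = 4 + 2*D (H(D) = (4 + D) + D = 4 + 2*D)
Y(L) = 0 (Y(L) = (-4 + 4)/(-5 + L) = 0/(-5 + L) = 0)
o = 0 (o = 958*0 = 0)
o + (-9349 - z) = 0 + (-9349 - 1*296) = 0 + (-9349 - 296) = 0 - 9645 = -9645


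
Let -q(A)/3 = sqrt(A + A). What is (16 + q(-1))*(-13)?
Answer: -208 + 39*I*sqrt(2) ≈ -208.0 + 55.154*I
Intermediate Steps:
q(A) = -3*sqrt(2)*sqrt(A) (q(A) = -3*sqrt(A + A) = -3*sqrt(2)*sqrt(A))
(16 + q(-1))*(-13) = (16 - 3*sqrt(2)*sqrt(-1))*(-13) = (16 - 3*sqrt(2)*I)*(-13) = (16 - 3*I*sqrt(2))*(-13) = -208 + 39*I*sqrt(2)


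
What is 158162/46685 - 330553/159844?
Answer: 9849379923/7462317140 ≈ 1.3199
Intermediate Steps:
158162/46685 - 330553/159844 = 9849379923/7462317140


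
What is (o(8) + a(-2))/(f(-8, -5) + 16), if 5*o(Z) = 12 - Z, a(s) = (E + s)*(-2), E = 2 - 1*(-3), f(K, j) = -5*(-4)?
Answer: -13/90 ≈ -0.14444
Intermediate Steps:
f(K, j) = 20
E = 5 (E = 2 + 3 = 5)
a(s) = -10 - 2*s (a(s) = (5 + s)*(-2) = -10 - 2*s)
o(Z) = 12/5 - Z/5 (o(Z) = (12 - Z)/5 = 12/5 - Z/5)
(o(8) + a(-2))/(f(-8, -5) + 16) = ((12/5 - 1/5*8) + (-10 - 2*(-2)))/(20 + 16) = ((12/5 - 8/5) + (-10 + 4))/36 = (4/5 - 6)/36 = (1/36)*(-26/5) = -13/90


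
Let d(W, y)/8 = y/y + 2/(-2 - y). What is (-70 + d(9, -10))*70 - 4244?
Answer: -8444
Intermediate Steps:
d(W, y) = 8 + 16/(-2 - y) (d(W, y) = 8*(y/y + 2/(-2 - y)) = 8*(1 + 2/(-2 - y)) = 8 + 16/(-2 - y))
(-70 + d(9, -10))*70 - 4244 = (-70 + 8*(-10)/(2 - 10))*70 - 4244 = (-70 + 8*(-10)/(-8))*70 - 4244 = (-70 + 8*(-10)*(-⅛))*70 - 4244 = (-70 + 10)*70 - 4244 = -60*70 - 4244 = -4200 - 4244 = -8444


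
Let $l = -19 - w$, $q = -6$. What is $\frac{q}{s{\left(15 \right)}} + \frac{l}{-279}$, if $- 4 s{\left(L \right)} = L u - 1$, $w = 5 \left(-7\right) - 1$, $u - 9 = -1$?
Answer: $\frac{4673}{33201} \approx 0.14075$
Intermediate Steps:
$u = 8$ ($u = 9 - 1 = 8$)
$w = -36$ ($w = -35 - 1 = -36$)
$s{\left(L \right)} = \frac{1}{4} - 2 L$ ($s{\left(L \right)} = - \frac{L 8 - 1}{4} = - \frac{8 L - 1}{4} = - \frac{-1 + 8 L}{4} = \frac{1}{4} - 2 L$)
$l = 17$ ($l = -19 - -36 = -19 + 36 = 17$)
$\frac{q}{s{\left(15 \right)}} + \frac{l}{-279} = - \frac{6}{\frac{1}{4} - 30} + \frac{17}{-279} = - \frac{6}{\frac{1}{4} - 30} + 17 \left(- \frac{1}{279}\right) = - \frac{6}{- \frac{119}{4}} - \frac{17}{279} = \left(-6\right) \left(- \frac{4}{119}\right) - \frac{17}{279} = \frac{24}{119} - \frac{17}{279} = \frac{4673}{33201}$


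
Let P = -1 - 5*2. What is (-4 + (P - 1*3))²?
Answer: 324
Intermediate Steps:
P = -11 (P = -1 - 1*10 = -1 - 10 = -11)
(-4 + (P - 1*3))² = (-4 + (-11 - 1*3))² = (-4 + (-11 - 3))² = (-4 - 14)² = (-18)² = 324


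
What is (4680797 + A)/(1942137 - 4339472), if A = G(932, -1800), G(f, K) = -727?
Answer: -936014/479467 ≈ -1.9522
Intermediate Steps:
A = -727
(4680797 + A)/(1942137 - 4339472) = (4680797 - 727)/(1942137 - 4339472) = 4680070/(-2397335) = 4680070*(-1/2397335) = -936014/479467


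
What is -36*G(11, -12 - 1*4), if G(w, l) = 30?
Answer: -1080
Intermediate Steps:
-36*G(11, -12 - 1*4) = -36*30 = -1080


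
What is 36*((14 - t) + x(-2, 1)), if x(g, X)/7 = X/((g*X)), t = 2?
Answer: 306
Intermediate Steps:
x(g, X) = 7/g (x(g, X) = 7*(X/((g*X))) = 7*(X/((X*g))) = 7*(X*(1/(X*g))) = 7/g)
36*((14 - t) + x(-2, 1)) = 36*((14 - 1*2) + 7/(-2)) = 36*((14 - 2) + 7*(-1/2)) = 36*(12 - 7/2) = 36*(17/2) = 306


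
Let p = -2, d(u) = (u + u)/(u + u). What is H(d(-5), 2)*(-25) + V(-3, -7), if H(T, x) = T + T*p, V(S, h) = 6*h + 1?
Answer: -16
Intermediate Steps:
d(u) = 1 (d(u) = (2*u)/((2*u)) = (2*u)*(1/(2*u)) = 1)
V(S, h) = 1 + 6*h
H(T, x) = -T (H(T, x) = T + T*(-2) = T - 2*T = -T)
H(d(-5), 2)*(-25) + V(-3, -7) = -1*1*(-25) + (1 + 6*(-7)) = -1*(-25) + (1 - 42) = 25 - 41 = -16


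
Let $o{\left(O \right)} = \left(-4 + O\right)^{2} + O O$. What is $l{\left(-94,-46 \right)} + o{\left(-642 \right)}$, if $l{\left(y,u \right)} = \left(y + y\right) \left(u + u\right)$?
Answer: $846776$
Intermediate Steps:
$l{\left(y,u \right)} = 4 u y$ ($l{\left(y,u \right)} = 2 y 2 u = 4 u y$)
$o{\left(O \right)} = O^{2} + \left(-4 + O\right)^{2}$ ($o{\left(O \right)} = \left(-4 + O\right)^{2} + O^{2} = O^{2} + \left(-4 + O\right)^{2}$)
$l{\left(-94,-46 \right)} + o{\left(-642 \right)} = 4 \left(-46\right) \left(-94\right) + \left(\left(-642\right)^{2} + \left(-4 - 642\right)^{2}\right) = 17296 + \left(412164 + \left(-646\right)^{2}\right) = 17296 + \left(412164 + 417316\right) = 17296 + 829480 = 846776$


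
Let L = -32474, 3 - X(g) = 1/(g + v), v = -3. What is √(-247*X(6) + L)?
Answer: I*√298194/3 ≈ 182.02*I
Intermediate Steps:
X(g) = 3 - 1/(-3 + g) (X(g) = 3 - 1/(g - 3) = 3 - 1/(-3 + g))
√(-247*X(6) + L) = √(-247*(-10 + 3*6)/(-3 + 6) - 32474) = √(-247*(-10 + 18)/3 - 32474) = √(-247*8/3 - 32474) = √(-1976/3 - 32474) = √(-99398/3) = I*√298194/3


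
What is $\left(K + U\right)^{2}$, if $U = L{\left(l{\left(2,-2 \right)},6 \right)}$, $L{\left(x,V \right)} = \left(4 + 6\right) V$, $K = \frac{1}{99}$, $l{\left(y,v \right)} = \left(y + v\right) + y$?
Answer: $\frac{35295481}{9801} \approx 3601.2$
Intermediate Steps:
$l{\left(y,v \right)} = v + 2 y$ ($l{\left(y,v \right)} = \left(v + y\right) + y = v + 2 y$)
$K = \frac{1}{99} \approx 0.010101$
$L{\left(x,V \right)} = 10 V$
$U = 60$ ($U = 10 \cdot 6 = 60$)
$\left(K + U\right)^{2} = \left(\frac{1}{99} + 60\right)^{2} = \left(\frac{5941}{99}\right)^{2} = \frac{35295481}{9801}$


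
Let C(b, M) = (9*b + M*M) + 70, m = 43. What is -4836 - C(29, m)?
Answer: -7016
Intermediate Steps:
C(b, M) = 70 + M**2 + 9*b (C(b, M) = (9*b + M**2) + 70 = (M**2 + 9*b) + 70 = 70 + M**2 + 9*b)
-4836 - C(29, m) = -4836 - (70 + 43**2 + 9*29) = -4836 - (70 + 1849 + 261) = -4836 - 1*2180 = -4836 - 2180 = -7016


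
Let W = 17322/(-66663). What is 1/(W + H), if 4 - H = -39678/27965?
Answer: 36553545/188579764 ≈ 0.19384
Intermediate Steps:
H = 8914/1645 (H = 4 - (-39678)/27965 = 4 - 1*(-2334/1645) = 4 + 2334/1645 = 8914/1645 ≈ 5.4188)
W = -5774/22221 (W = 17322*(-1/66663) = -5774/22221 ≈ -0.25984)
1/(W + H) = 1/(-5774/22221 + 8914/1645) = 1/(188579764/36553545) = 36553545/188579764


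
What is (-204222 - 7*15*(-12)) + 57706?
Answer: -145256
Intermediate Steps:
(-204222 - 7*15*(-12)) + 57706 = (-204222 - 105*(-12)) + 57706 = (-204222 + 1260) + 57706 = -202962 + 57706 = -145256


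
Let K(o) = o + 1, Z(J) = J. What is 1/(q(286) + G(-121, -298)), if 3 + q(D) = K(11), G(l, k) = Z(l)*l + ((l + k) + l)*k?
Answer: 1/175570 ≈ 5.6957e-6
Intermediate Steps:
K(o) = 1 + o
G(l, k) = l² + k*(k + 2*l) (G(l, k) = l*l + ((l + k) + l)*k = l² + ((k + l) + l)*k = l² + (k + 2*l)*k = l² + k*(k + 2*l))
q(D) = 9 (q(D) = -3 + (1 + 11) = -3 + 12 = 9)
1/(q(286) + G(-121, -298)) = 1/(9 + ((-298)² + (-121)² + 2*(-298)*(-121))) = 1/(9 + (88804 + 14641 + 72116)) = 1/(9 + 175561) = 1/175570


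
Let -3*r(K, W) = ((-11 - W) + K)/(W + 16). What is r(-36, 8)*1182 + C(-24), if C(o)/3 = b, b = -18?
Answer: 10187/12 ≈ 848.92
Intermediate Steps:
r(K, W) = -(-11 + K - W)/(3*(16 + W)) (r(K, W) = -((-11 - W) + K)/(3*(W + 16)) = -(-11 + K - W)/(3*(16 + W)))
C(o) = -54 (C(o) = 3*(-18) = -54)
r(-36, 8)*1182 + C(-24) = ((11 + 8 - 1*(-36))/(3*(16 + 8)))*1182 - 54 = ((⅓)*(11 + 8 + 36)/24)*1182 - 54 = ((⅓)*(1/24)*55)*1182 - 54 = (55/72)*1182 - 54 = 10835/12 - 54 = 10187/12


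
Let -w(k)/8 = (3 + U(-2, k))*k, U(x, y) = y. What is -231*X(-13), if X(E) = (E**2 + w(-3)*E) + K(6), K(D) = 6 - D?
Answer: -39039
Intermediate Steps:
w(k) = -8*k*(3 + k) (w(k) = -8*(3 + k)*k = -8*k*(3 + k))
X(E) = E**2 (X(E) = (E**2 + (-8*(-3)*(3 - 3))*E) + (6 - 1*6) = (E**2 + (-8*(-3)*0)*E) + (6 - 6) = (E**2 + 0*E) + 0 = (E**2 + 0) + 0 = E**2 + 0 = E**2)
-231*X(-13) = -231*(-13)**2 = -231*169 = -39039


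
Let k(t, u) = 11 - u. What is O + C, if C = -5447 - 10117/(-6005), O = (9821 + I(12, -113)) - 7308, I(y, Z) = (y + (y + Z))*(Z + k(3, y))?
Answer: 43318177/6005 ≈ 7213.7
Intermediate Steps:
I(y, Z) = (Z + 2*y)*(11 + Z - y) (I(y, Z) = (y + (y + Z))*(Z + (11 - y)) = (y + (Z + y))*(11 + Z - y) = (Z + 2*y)*(11 + Z - y))
O = 12659 (O = (9821 + ((-113)² - 2*12² + 11*(-113) + 22*12 - 113*12)) - 7308 = (9821 + (12769 - 2*144 - 1243 + 264 - 1356)) - 7308 = (9821 + (12769 - 288 - 1243 + 264 - 1356)) - 7308 = (9821 + 10146) - 7308 = 19967 - 7308 = 12659)
C = -32699118/6005 (C = -5447 - 10117*(-1)/6005 = -5447 - 1*(-10117/6005) = -5447 + 10117/6005 = -32699118/6005 ≈ -5445.3)
O + C = 12659 - 32699118/6005 = 43318177/6005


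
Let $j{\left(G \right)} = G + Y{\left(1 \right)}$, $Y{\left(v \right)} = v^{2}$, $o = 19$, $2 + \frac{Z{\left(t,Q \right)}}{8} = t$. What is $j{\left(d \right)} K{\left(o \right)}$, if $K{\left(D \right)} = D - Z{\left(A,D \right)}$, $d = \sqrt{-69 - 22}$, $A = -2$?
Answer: $51 + 51 i \sqrt{91} \approx 51.0 + 486.51 i$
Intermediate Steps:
$Z{\left(t,Q \right)} = -16 + 8 t$
$d = i \sqrt{91}$ ($d = \sqrt{-91} = i \sqrt{91} \approx 9.5394 i$)
$K{\left(D \right)} = 32 + D$ ($K{\left(D \right)} = D - \left(-16 + 8 \left(-2\right)\right) = D - \left(-16 - 16\right) = D - -32 = D + 32 = 32 + D$)
$j{\left(G \right)} = 1 + G$ ($j{\left(G \right)} = G + 1^{2} = G + 1 = 1 + G$)
$j{\left(d \right)} K{\left(o \right)} = \left(1 + i \sqrt{91}\right) \left(32 + 19\right) = \left(1 + i \sqrt{91}\right) 51 = 51 + 51 i \sqrt{91}$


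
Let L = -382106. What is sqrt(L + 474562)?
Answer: 2*sqrt(23114) ≈ 304.07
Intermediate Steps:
sqrt(L + 474562) = sqrt(-382106 + 474562) = sqrt(92456) = 2*sqrt(23114)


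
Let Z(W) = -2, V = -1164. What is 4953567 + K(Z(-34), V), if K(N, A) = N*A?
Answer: 4955895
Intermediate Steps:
K(N, A) = A*N
4953567 + K(Z(-34), V) = 4953567 - 1164*(-2) = 4953567 + 2328 = 4955895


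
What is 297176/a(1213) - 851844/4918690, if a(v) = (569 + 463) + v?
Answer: 20854346138/157749415 ≈ 132.20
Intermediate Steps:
a(v) = 1032 + v
297176/a(1213) - 851844/4918690 = 297176/(1032 + 1213) - 851844/4918690 = 297176/2245 - 851844*1/4918690 = 297176*(1/2245) - 60846/351335 = 297176/2245 - 60846/351335 = 20854346138/157749415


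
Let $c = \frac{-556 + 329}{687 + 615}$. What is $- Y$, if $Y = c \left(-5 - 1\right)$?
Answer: $- \frac{227}{217} \approx -1.0461$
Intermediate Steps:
$c = - \frac{227}{1302} \approx -0.17435$
$Y = \frac{227}{217}$ ($Y = - \frac{227 \left(-5 - 1\right)}{1302} = \left(- \frac{227}{1302}\right) \left(-6\right) = \frac{227}{217} \approx 1.0461$)
$- Y = \left(-1\right) \frac{227}{217} = - \frac{227}{217}$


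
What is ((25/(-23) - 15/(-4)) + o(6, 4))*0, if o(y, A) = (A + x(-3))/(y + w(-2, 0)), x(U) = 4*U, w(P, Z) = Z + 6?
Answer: 0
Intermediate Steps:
w(P, Z) = 6 + Z
o(y, A) = (-12 + A)/(6 + y) (o(y, A) = (A + 4*(-3))/(y + (6 + 0)) = (A - 12)/(y + 6) = (-12 + A)/(6 + y))
((25/(-23) - 15/(-4)) + o(6, 4))*0 = ((25/(-23) - 15/(-4)) + (-12 + 4)/(6 + 6))*0 = ((25*(-1/23) - 15*(-1/4)) - 8/12)*0 = ((-25/23 + 15/4) + (1/12)*(-8))*0 = (245/92 - 2/3)*0 = (551/276)*0 = 0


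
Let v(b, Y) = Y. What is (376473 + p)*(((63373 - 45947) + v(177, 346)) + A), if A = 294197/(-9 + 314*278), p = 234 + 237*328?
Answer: 705062712581139/87283 ≈ 8.0779e+9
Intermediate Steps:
p = 77970 (p = 234 + 77736 = 77970)
A = 294197/87283 (A = 294197/(-9 + 87292) = 294197/87283 ≈ 3.3706)
(376473 + p)*(((63373 - 45947) + v(177, 346)) + A) = (376473 + 77970)*(((63373 - 45947) + 346) + 294197/87283) = 454443*((17426 + 346) + 294197/87283) = 454443*(17772 + 294197/87283) = 454443*(1551487673/87283) = 705062712581139/87283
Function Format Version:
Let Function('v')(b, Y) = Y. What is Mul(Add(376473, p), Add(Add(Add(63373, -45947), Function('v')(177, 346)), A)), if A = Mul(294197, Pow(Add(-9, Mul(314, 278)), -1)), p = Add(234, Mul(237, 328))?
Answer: Rational(705062712581139, 87283) ≈ 8.0779e+9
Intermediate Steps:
p = 77970 (p = Add(234, 77736) = 77970)
A = Rational(294197, 87283) (A = Mul(294197, Pow(Add(-9, 87292), -1)) = Mul(294197, Pow(87283, -1)) = Mul(294197, Rational(1, 87283)) = Rational(294197, 87283) ≈ 3.3706)
Mul(Add(376473, p), Add(Add(Add(63373, -45947), Function('v')(177, 346)), A)) = Mul(Add(376473, 77970), Add(Add(Add(63373, -45947), 346), Rational(294197, 87283))) = Mul(454443, Add(Add(17426, 346), Rational(294197, 87283))) = Mul(454443, Add(17772, Rational(294197, 87283))) = Mul(454443, Rational(1551487673, 87283)) = Rational(705062712581139, 87283)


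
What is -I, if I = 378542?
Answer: -378542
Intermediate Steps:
-I = -1*378542 = -378542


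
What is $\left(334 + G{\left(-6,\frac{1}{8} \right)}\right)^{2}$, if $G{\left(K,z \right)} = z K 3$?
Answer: $\frac{1760929}{16} \approx 1.1006 \cdot 10^{5}$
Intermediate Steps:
$G{\left(K,z \right)} = 3 K z$ ($G{\left(K,z \right)} = K z 3 = 3 K z$)
$\left(334 + G{\left(-6,\frac{1}{8} \right)}\right)^{2} = \left(334 + 3 \left(-6\right) \frac{1}{8}\right)^{2} = \left(334 - \frac{9}{4}\right)^{2} = \left(\frac{1327}{4}\right)^{2} = \frac{1760929}{16}$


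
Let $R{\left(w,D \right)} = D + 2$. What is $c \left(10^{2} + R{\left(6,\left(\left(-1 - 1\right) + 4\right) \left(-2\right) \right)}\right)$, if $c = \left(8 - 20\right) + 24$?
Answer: $1176$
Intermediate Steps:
$c = 12$ ($c = -12 + 24 = 12$)
$R{\left(w,D \right)} = 2 + D$
$c \left(10^{2} + R{\left(6,\left(\left(-1 - 1\right) + 4\right) \left(-2\right) \right)}\right) = 12 \left(10^{2} + \left(2 + \left(\left(-1 - 1\right) + 4\right) \left(-2\right)\right)\right) = 12 \left(100 + \left(2 + \left(\left(-1 - 1\right) + 4\right) \left(-2\right)\right)\right) = 12 \left(100 + \left(2 + \left(-2 + 4\right) \left(-2\right)\right)\right) = 12 \left(100 + \left(2 + 2 \left(-2\right)\right)\right) = 12 \left(100 + \left(2 - 4\right)\right) = 12 \left(100 - 2\right) = 12 \cdot 98 = 1176$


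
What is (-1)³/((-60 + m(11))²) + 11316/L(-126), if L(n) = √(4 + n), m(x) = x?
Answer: -1/2401 - 5658*I*√122/61 ≈ -0.00041649 - 1024.5*I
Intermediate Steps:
(-1)³/((-60 + m(11))²) + 11316/L(-126) = (-1)³/((-60 + 11)²) + 11316/(√(4 - 126)) = -1/((-49)²) + 11316/(√(-122)) = -1/2401 + 11316/((I*√122)) = -1*1/2401 + 11316*(-I*√122/122) = -1/2401 - 5658*I*√122/61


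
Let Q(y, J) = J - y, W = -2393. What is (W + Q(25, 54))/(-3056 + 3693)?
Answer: -2364/637 ≈ -3.7111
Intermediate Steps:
(W + Q(25, 54))/(-3056 + 3693) = (-2393 + (54 - 1*25))/(-3056 + 3693) = (-2393 + (54 - 25))/637 = (-2393 + 29)*(1/637) = -2364*1/637 = -2364/637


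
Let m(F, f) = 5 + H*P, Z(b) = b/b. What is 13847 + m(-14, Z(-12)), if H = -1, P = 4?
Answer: 13848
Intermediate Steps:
Z(b) = 1
m(F, f) = 1 (m(F, f) = 5 - 1*4 = 5 - 4 = 1)
13847 + m(-14, Z(-12)) = 13847 + 1 = 13848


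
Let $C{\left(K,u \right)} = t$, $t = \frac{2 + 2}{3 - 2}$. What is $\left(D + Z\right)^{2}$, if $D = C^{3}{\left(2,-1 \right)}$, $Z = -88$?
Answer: $576$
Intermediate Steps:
$t = 4$ ($t = \frac{4}{1} = 4 \cdot 1 = 4$)
$C{\left(K,u \right)} = 4$
$D = 64$ ($D = 4^{3} = 64$)
$\left(D + Z\right)^{2} = \left(64 - 88\right)^{2} = \left(-24\right)^{2} = 576$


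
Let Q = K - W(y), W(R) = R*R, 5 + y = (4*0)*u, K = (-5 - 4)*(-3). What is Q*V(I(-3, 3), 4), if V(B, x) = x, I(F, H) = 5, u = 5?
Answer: 8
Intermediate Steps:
K = 27 (K = -9*(-3) = 27)
y = -5 (y = -5 + (4*0)*5 = -5 + 0*5 = -5 + 0 = -5)
W(R) = R**2
Q = 2 (Q = 27 - 1*(-5)**2 = 27 - 1*25 = 27 - 25 = 2)
Q*V(I(-3, 3), 4) = 2*4 = 8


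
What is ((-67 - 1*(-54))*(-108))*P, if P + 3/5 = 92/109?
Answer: 186732/545 ≈ 342.63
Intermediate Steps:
P = 133/545 (P = -⅗ + 92/109 = 133/545 ≈ 0.24404)
((-67 - 1*(-54))*(-108))*P = ((-67 - 1*(-54))*(-108))*(133/545) = ((-67 + 54)*(-108))*(133/545) = -13*(-108)*(133/545) = 1404*(133/545) = 186732/545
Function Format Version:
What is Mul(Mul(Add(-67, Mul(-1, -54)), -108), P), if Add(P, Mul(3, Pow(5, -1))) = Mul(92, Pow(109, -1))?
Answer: Rational(186732, 545) ≈ 342.63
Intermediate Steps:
P = Rational(133, 545) (P = Add(Rational(-3, 5), Mul(92, Pow(109, -1))) = Add(Rational(-3, 5), Mul(92, Rational(1, 109))) = Add(Rational(-3, 5), Rational(92, 109)) = Rational(133, 545) ≈ 0.24404)
Mul(Mul(Add(-67, Mul(-1, -54)), -108), P) = Mul(Mul(Add(-67, Mul(-1, -54)), -108), Rational(133, 545)) = Mul(Mul(Add(-67, 54), -108), Rational(133, 545)) = Mul(Mul(-13, -108), Rational(133, 545)) = Mul(1404, Rational(133, 545)) = Rational(186732, 545)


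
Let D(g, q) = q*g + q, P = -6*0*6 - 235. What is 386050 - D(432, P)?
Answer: 487805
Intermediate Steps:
P = -235 (P = 0*6 - 235 = 0 - 235 = -235)
D(g, q) = q + g*q (D(g, q) = g*q + q = q + g*q)
386050 - D(432, P) = 386050 - (-235)*(1 + 432) = 386050 - (-235)*433 = 386050 - 1*(-101755) = 386050 + 101755 = 487805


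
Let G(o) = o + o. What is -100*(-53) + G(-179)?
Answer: 4942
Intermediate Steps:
G(o) = 2*o
-100*(-53) + G(-179) = -100*(-53) + 2*(-179) = 5300 - 358 = 4942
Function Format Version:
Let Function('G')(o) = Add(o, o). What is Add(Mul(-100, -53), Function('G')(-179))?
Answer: 4942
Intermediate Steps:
Function('G')(o) = Mul(2, o)
Add(Mul(-100, -53), Function('G')(-179)) = Add(Mul(-100, -53), Mul(2, -179)) = Add(5300, -358) = 4942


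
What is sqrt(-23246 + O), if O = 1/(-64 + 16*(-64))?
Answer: I*sqrt(429958033)/136 ≈ 152.47*I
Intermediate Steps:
O = -1/1088 (O = 1/(-64 - 1024) = 1/(-1088) = -1/1088 ≈ -0.00091912)
sqrt(-23246 + O) = sqrt(-23246 - 1/1088) = sqrt(-25291649/1088) = I*sqrt(429958033)/136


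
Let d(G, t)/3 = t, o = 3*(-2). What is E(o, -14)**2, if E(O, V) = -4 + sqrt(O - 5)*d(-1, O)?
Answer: -3548 + 144*I*sqrt(11) ≈ -3548.0 + 477.59*I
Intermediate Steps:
o = -6
d(G, t) = 3*t
E(O, V) = -4 + 3*O*sqrt(-5 + O) (E(O, V) = -4 + sqrt(O - 5)*(3*O) = -4 + sqrt(-5 + O)*(3*O) = -4 + 3*O*sqrt(-5 + O))
E(o, -14)**2 = (-4 + 3*(-6)*sqrt(-5 - 6))**2 = (-4 + 3*(-6)*sqrt(-11))**2 = (-4 + 3*(-6)*(I*sqrt(11)))**2 = (-4 - 18*I*sqrt(11))**2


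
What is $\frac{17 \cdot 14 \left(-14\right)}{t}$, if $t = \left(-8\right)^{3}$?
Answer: $\frac{833}{128} \approx 6.5078$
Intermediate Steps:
$t = -512$
$\frac{17 \cdot 14 \left(-14\right)}{t} = \frac{17 \cdot 14 \left(-14\right)}{-512} = 238 \left(-14\right) \left(- \frac{1}{512}\right) = \left(-3332\right) \left(- \frac{1}{512}\right) = \frac{833}{128}$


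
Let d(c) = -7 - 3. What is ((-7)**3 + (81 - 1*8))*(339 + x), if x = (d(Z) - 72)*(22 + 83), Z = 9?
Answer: 2233170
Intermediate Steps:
d(c) = -10
x = -8610 (x = (-10 - 72)*(22 + 83) = -82*105 = -8610)
((-7)**3 + (81 - 1*8))*(339 + x) = ((-7)**3 + (81 - 1*8))*(339 - 8610) = (-343 + (81 - 8))*(-8271) = (-343 + 73)*(-8271) = -270*(-8271) = 2233170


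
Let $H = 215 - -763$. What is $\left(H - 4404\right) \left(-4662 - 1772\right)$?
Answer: $22042884$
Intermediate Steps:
$H = 978$ ($H = 215 + 763 = 978$)
$\left(H - 4404\right) \left(-4662 - 1772\right) = \left(978 - 4404\right) \left(-4662 - 1772\right) = \left(-3426\right) \left(-6434\right) = 22042884$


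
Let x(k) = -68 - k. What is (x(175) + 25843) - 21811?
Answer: 3789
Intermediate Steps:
(x(175) + 25843) - 21811 = ((-68 - 1*175) + 25843) - 21811 = ((-68 - 175) + 25843) - 21811 = (-243 + 25843) - 21811 = 25600 - 21811 = 3789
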